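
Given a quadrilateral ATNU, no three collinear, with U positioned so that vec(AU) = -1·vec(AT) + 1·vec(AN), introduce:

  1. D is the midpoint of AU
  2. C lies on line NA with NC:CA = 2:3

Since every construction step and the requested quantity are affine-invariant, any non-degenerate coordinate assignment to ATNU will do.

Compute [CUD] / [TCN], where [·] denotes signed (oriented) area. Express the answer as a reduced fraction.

Assign A = (0, 0), T = (1, 0), N = (0, 1), U = (-1, 1) — the answer is frame-independent, so this choice is without loss of generality.
1. D is the midpoint of AU ⇒ D = (-1/2, 1/2)
2. C lies on line NA with NC:CA = 2:3 ⇒ C = (0, 3/5)
2·[CUD] = 3/10, 2·[TCN] = -2/5
[CUD]:[TCN] = 3/10:-2/5 = -3/4

[CUD]:[TCN] = -3/4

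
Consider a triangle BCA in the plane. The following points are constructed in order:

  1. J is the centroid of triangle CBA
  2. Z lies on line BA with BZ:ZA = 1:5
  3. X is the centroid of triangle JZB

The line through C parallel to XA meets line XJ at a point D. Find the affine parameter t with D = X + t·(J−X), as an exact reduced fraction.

Choose coordinates B = (0, 0), C = (1, 0), A = (0, 1).
1. J is the centroid of triangle CBA ⇒ J = (1/3, 1/3)
2. Z lies on line BA with BZ:ZA = 1:5 ⇒ Z = (0, 1/6)
3. X is the centroid of triangle JZB ⇒ X = (1/9, 1/6)
through C parallel to XA: direction (-1/9, 5/6); meets XJ at D = (89/99, 25/33)
D = X + t·(J−X) with t = 39/11

t = 39/11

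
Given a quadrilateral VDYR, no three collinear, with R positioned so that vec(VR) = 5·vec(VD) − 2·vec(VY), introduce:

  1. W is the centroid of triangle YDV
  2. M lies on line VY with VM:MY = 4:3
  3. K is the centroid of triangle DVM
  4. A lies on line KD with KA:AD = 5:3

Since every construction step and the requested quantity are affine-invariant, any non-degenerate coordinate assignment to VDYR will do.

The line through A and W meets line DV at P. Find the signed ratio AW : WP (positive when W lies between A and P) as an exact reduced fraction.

Assign V = (0, 0), D = (1, 0), Y = (0, 1), R = (5, -2) — the answer is frame-independent, so this choice is without loss of generality.
1. W is the centroid of triangle YDV ⇒ W = (1/3, 1/3)
2. M lies on line VY with VM:MY = 4:3 ⇒ M = (0, 4/7)
3. K is the centroid of triangle DVM ⇒ K = (1/3, 4/21)
4. A lies on line KD with KA:AD = 5:3 ⇒ A = (3/4, 1/14)
line AW meets DV at P = (19/22, 0)
W = A + t·(P−A) with t = -11/3, so AW:WP = -11/3:14/3

AW:WP = -11/14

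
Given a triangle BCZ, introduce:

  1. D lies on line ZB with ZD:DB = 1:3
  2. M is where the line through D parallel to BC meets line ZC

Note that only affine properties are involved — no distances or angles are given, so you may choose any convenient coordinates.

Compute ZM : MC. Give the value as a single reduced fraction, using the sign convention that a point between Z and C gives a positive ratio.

ZM:MC = 1/3

Work in coordinates with B = (0, 0), C = (1, 0), Z = (0, 1).
1. D lies on line ZB with ZD:DB = 1:3 ⇒ D = (0, 3/4)
2. M is where the line through D parallel to BC meets line ZC ⇒ M = (1/4, 3/4)
M = Z + t·(C−Z) with t = 1/4, so ZM:MC = t:(1−t) = 1/4:3/4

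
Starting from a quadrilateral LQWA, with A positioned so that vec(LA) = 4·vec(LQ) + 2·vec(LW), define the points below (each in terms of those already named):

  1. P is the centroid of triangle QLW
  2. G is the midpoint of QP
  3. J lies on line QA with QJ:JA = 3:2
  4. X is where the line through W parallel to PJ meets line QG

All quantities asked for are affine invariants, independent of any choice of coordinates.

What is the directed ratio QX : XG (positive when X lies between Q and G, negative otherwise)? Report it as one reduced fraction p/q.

QX:XG = -100/79

Set L = (0, 0), Q = (1, 0), W = (0, 1), A = (4, 2); any affine frame gives the same invariant.
1. P is the centroid of triangle QLW ⇒ P = (1/3, 1/3)
2. G is the midpoint of QP ⇒ G = (2/3, 1/6)
3. J lies on line QA with QJ:JA = 3:2 ⇒ J = (14/5, 6/5)
4. X is where the line through W parallel to PJ meets line QG ⇒ X = (-37/63, 50/63)
X = Q + t·(G−Q) with t = 100/21, so QX:XG = t:(1−t) = 100/21:-79/21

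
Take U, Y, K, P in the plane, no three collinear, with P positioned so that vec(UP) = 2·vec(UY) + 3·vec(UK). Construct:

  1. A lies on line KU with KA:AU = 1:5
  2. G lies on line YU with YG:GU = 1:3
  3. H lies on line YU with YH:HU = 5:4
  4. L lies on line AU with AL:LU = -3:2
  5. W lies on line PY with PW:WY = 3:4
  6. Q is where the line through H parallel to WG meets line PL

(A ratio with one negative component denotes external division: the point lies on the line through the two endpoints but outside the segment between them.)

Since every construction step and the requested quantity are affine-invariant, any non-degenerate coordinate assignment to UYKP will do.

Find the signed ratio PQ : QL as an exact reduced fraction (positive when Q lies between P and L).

PQ:QL = -1/3

Set U = (0, 0), Y = (1, 0), K = (0, 1), P = (2, 3); any affine frame gives the same invariant.
1. A lies on line KU with KA:AU = 1:5 ⇒ A = (0, 5/6)
2. G lies on line YU with YG:GU = 1:3 ⇒ G = (3/4, 0)
3. H lies on line YU with YH:HU = 5:4 ⇒ H = (4/9, 0)
4. L lies on line AU with AL:LU = -3:2 ⇒ L = (0, -5/3)
5. W lies on line PY with PW:WY = 3:4 ⇒ W = (11/7, 12/7)
6. Q is where the line through H parallel to WG meets line PL ⇒ Q = (3, 16/3)
Q = P + t·(L−P) with t = -1/2, so PQ:QL = t:(1−t) = -1/2:3/2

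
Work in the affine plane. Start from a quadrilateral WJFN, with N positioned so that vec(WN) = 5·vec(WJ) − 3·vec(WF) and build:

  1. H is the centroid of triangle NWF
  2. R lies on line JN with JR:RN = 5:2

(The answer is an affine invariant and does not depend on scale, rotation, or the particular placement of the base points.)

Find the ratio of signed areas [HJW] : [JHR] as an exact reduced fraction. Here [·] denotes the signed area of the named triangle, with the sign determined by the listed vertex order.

Set W = (0, 0), J = (1, 0), F = (0, 1), N = (5, -3); any affine frame gives the same invariant.
1. H is the centroid of triangle NWF ⇒ H = (5/3, -2/3)
2. R lies on line JN with JR:RN = 5:2 ⇒ R = (27/7, -15/7)
2·[HJW] = 2/3, 2·[JHR] = 10/21
[HJW]:[JHR] = 2/3:10/21 = 7/5

[HJW]:[JHR] = 7/5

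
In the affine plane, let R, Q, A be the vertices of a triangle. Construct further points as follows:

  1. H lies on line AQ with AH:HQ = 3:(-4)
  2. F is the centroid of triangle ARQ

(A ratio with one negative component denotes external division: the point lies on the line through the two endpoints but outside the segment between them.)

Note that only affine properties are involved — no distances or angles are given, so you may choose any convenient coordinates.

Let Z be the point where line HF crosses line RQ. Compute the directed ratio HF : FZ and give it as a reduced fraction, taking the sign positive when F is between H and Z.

HF:FZ = 11

Choose coordinates R = (0, 0), Q = (1, 0), A = (0, 1).
1. H lies on line AQ with AH:HQ = 3:(-4) ⇒ H = (-3, 4)
2. F is the centroid of triangle ARQ ⇒ F = (1/3, 1/3)
line HF meets RQ at Z = (7/11, 0)
F = H + t·(Z−H) with t = 11/12, so HF:FZ = 11/12:1/12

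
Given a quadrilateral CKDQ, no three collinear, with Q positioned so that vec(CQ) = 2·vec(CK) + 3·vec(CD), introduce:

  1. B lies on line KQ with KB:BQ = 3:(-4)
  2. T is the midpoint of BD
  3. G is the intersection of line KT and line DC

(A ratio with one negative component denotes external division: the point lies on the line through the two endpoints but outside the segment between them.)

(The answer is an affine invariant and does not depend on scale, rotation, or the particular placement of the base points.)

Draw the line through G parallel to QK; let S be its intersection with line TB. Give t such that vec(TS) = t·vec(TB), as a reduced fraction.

Work in coordinates with C = (0, 0), K = (1, 0), D = (0, 1), Q = (2, 3).
1. B lies on line KQ with KB:BQ = 3:(-4) ⇒ B = (-2, -9)
2. T is the midpoint of BD ⇒ T = (-1, -4)
3. G is the intersection of line KT and line DC ⇒ G = (0, -2)
through G parallel to QK: direction (-1, -3); meets TB at S = (-3/2, -13/2)
S = T + t·(B−T) with t = 1/2

t = 1/2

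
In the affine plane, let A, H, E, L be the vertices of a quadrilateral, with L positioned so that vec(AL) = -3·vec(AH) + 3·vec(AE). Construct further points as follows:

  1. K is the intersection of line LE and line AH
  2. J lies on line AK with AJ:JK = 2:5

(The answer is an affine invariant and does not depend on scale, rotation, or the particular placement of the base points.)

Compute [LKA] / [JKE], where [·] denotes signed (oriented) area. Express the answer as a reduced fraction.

Choose coordinates A = (0, 0), H = (1, 0), E = (0, 1), L = (-3, 3).
1. K is the intersection of line LE and line AH ⇒ K = (3/2, 0)
2. J lies on line AK with AJ:JK = 2:5 ⇒ J = (3/7, 0)
2·[LKA] = -9/2, 2·[JKE] = 15/14
[LKA]:[JKE] = -9/2:15/14 = -21/5

[LKA]:[JKE] = -21/5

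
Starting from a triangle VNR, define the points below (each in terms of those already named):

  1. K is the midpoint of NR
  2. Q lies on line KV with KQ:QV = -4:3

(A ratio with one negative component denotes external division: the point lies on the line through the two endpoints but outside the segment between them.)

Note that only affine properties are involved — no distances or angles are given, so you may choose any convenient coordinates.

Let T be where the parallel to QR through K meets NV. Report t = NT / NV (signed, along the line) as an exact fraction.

t = 4/5

Choose coordinates V = (0, 0), N = (1, 0), R = (0, 1).
1. K is the midpoint of NR ⇒ K = (1/2, 1/2)
2. Q lies on line KV with KQ:QV = -4:3 ⇒ Q = (-3/2, -3/2)
through K parallel to QR: direction (3/2, 5/2); meets NV at T = (1/5, 0)
T = N + t·(V−N) with t = 4/5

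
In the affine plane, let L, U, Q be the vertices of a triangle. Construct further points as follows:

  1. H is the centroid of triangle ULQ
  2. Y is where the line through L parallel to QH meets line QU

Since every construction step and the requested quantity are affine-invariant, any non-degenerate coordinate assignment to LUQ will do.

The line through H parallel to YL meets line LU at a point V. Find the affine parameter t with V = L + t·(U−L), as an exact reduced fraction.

t = 1/2

Set L = (0, 0), U = (1, 0), Q = (0, 1); any affine frame gives the same invariant.
1. H is the centroid of triangle ULQ ⇒ H = (1/3, 1/3)
2. Y is where the line through L parallel to QH meets line QU ⇒ Y = (-1, 2)
through H parallel to YL: direction (1, -2); meets LU at V = (1/2, 0)
V = L + t·(U−L) with t = 1/2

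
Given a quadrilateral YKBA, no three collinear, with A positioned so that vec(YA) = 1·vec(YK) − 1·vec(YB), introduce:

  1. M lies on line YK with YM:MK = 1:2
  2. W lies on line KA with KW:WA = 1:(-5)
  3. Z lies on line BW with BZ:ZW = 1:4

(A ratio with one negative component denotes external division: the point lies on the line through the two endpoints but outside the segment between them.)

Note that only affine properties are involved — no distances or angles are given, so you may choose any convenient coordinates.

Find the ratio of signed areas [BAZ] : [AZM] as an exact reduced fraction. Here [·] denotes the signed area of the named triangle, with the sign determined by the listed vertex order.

Set Y = (0, 0), K = (1, 0), B = (0, 1), A = (1, -1); any affine frame gives the same invariant.
1. M lies on line YK with YM:MK = 1:2 ⇒ M = (1/3, 0)
2. W lies on line KA with KW:WA = 1:(-5) ⇒ W = (1, 1/4)
3. Z lies on line BW with BZ:ZW = 1:4 ⇒ Z = (1/5, 17/20)
2·[BAZ] = 1/4, 2·[AZM] = 13/30
[BAZ]:[AZM] = 1/4:13/30 = 15/26

[BAZ]:[AZM] = 15/26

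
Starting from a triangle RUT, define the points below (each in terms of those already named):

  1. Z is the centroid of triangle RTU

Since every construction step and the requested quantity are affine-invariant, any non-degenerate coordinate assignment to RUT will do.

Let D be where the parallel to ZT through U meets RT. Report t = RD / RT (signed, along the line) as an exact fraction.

Choose coordinates R = (0, 0), U = (1, 0), T = (0, 1).
1. Z is the centroid of triangle RTU ⇒ Z = (1/3, 1/3)
through U parallel to ZT: direction (-1/3, 2/3); meets RT at D = (0, 2)
D = R + t·(T−R) with t = 2

t = 2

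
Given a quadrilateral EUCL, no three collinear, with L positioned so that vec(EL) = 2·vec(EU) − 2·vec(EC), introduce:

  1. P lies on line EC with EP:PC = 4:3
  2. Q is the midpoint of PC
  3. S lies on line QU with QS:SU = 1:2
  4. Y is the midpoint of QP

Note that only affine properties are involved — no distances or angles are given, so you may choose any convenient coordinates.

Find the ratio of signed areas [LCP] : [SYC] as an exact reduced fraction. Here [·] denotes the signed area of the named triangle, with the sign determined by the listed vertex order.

Set E = (0, 0), U = (1, 0), C = (0, 1), L = (2, -2); any affine frame gives the same invariant.
1. P lies on line EC with EP:PC = 4:3 ⇒ P = (0, 4/7)
2. Q is the midpoint of PC ⇒ Q = (0, 11/14)
3. S lies on line QU with QS:SU = 1:2 ⇒ S = (1/3, 11/21)
4. Y is the midpoint of QP ⇒ Y = (0, 19/28)
2·[LCP] = 6/7, 2·[SYC] = -3/28
[LCP]:[SYC] = 6/7:-3/28 = -8

[LCP]:[SYC] = -8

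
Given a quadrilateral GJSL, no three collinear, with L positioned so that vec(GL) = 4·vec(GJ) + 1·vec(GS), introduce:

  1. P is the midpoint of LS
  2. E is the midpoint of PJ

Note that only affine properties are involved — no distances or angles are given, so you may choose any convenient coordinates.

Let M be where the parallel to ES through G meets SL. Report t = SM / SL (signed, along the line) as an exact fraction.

Choose coordinates G = (0, 0), J = (1, 0), S = (0, 1), L = (4, 1).
1. P is the midpoint of LS ⇒ P = (2, 1)
2. E is the midpoint of PJ ⇒ E = (3/2, 1/2)
through G parallel to ES: direction (-3/2, 1/2); meets SL at M = (-3, 1)
M = S + t·(L−S) with t = -3/4

t = -3/4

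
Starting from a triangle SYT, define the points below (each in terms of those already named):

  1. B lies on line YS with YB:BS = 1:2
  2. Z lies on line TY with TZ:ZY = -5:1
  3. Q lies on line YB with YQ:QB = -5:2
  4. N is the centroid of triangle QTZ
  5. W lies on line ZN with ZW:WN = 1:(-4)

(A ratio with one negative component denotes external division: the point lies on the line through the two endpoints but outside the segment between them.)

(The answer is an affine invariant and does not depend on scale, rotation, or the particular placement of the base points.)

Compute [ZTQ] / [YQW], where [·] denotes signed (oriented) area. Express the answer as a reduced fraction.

[ZTQ]:[YQW] = 3

Assign S = (0, 0), Y = (1, 0), T = (0, 1) — the answer is frame-independent, so this choice is without loss of generality.
1. B lies on line YS with YB:BS = 1:2 ⇒ B = (2/3, 0)
2. Z lies on line TY with TZ:ZY = -5:1 ⇒ Z = (5/4, -1/4)
3. Q lies on line YB with YQ:QB = -5:2 ⇒ Q = (4/9, 0)
4. N is the centroid of triangle QTZ ⇒ N = (61/108, 1/4)
5. W lies on line ZN with ZW:WN = 1:(-4) ⇒ W = (479/324, -5/12)
2·[ZTQ] = 25/36, 2·[YQW] = 25/108
[ZTQ]:[YQW] = 25/36:25/108 = 3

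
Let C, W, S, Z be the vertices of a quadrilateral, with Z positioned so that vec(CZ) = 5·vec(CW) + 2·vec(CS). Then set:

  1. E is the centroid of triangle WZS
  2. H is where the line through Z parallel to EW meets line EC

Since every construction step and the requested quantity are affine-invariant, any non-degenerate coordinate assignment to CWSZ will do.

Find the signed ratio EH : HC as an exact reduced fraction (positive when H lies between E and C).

EH:HC = -2/3

Set C = (0, 0), W = (1, 0), S = (0, 1), Z = (5, 2); any affine frame gives the same invariant.
1. E is the centroid of triangle WZS ⇒ E = (2, 1)
2. H is where the line through Z parallel to EW meets line EC ⇒ H = (6, 3)
H = E + t·(C−E) with t = -2, so EH:HC = t:(1−t) = -2:3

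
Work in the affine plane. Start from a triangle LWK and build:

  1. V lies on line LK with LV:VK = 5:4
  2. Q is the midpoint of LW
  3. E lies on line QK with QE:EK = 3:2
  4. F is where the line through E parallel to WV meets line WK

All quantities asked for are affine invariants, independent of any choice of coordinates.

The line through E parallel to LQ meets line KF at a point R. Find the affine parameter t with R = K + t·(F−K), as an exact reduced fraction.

t = 8/13

Choose coordinates L = (0, 0), W = (1, 0), K = (0, 1).
1. V lies on line LK with LV:VK = 5:4 ⇒ V = (0, 5/9)
2. Q is the midpoint of LW ⇒ Q = (1/2, 0)
3. E lies on line QK with QE:EK = 3:2 ⇒ E = (1/5, 3/5)
4. F is where the line through E parallel to WV meets line WK ⇒ F = (13/20, 7/20)
through E parallel to LQ: direction (1/2, 0); meets KF at R = (2/5, 3/5)
R = K + t·(F−K) with t = 8/13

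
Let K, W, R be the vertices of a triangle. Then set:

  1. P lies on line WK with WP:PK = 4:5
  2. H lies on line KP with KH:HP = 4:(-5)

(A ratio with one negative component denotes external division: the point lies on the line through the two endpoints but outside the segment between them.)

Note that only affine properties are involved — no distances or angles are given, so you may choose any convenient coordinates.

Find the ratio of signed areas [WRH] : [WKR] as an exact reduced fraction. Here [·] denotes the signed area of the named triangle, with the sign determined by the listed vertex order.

Work in coordinates with K = (0, 0), W = (1, 0), R = (0, 1).
1. P lies on line WK with WP:PK = 4:5 ⇒ P = (5/9, 0)
2. H lies on line KP with KH:HP = 4:(-5) ⇒ H = (-20/9, 0)
2·[WRH] = 29/9, 2·[WKR] = -1
[WRH]:[WKR] = 29/9:-1 = -29/9

[WRH]:[WKR] = -29/9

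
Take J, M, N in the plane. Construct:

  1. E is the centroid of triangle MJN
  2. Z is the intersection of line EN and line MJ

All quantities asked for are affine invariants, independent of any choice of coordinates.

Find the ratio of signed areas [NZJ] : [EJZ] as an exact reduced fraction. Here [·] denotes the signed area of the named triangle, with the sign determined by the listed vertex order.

Choose coordinates J = (0, 0), M = (1, 0), N = (0, 1).
1. E is the centroid of triangle MJN ⇒ E = (1/3, 1/3)
2. Z is the intersection of line EN and line MJ ⇒ Z = (1/2, 0)
2·[NZJ] = -1/2, 2·[EJZ] = 1/6
[NZJ]:[EJZ] = -1/2:1/6 = -3

[NZJ]:[EJZ] = -3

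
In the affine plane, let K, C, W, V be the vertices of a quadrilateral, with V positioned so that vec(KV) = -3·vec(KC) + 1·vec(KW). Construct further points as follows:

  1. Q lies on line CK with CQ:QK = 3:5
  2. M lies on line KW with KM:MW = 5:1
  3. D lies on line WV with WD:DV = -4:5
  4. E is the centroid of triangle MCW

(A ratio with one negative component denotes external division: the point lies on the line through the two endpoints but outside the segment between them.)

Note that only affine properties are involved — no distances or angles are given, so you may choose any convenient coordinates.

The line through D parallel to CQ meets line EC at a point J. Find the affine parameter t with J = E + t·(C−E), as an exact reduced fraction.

t = -7/11

Work in coordinates with K = (0, 0), C = (1, 0), W = (0, 1), V = (-3, 1).
1. Q lies on line CK with CQ:QK = 3:5 ⇒ Q = (5/8, 0)
2. M lies on line KW with KM:MW = 5:1 ⇒ M = (0, 5/6)
3. D lies on line WV with WD:DV = -4:5 ⇒ D = (12, 1)
4. E is the centroid of triangle MCW ⇒ E = (1/3, 11/18)
through D parallel to CQ: direction (-3/8, 0); meets EC at J = (-1/11, 1)
J = E + t·(C−E) with t = -7/11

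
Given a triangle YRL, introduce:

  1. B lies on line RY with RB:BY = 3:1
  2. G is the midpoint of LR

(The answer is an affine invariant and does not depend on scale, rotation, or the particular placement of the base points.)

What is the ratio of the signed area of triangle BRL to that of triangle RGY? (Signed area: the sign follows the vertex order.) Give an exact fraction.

[BRL]:[RGY] = 3/2

Assign Y = (0, 0), R = (1, 0), L = (0, 1) — the answer is frame-independent, so this choice is without loss of generality.
1. B lies on line RY with RB:BY = 3:1 ⇒ B = (1/4, 0)
2. G is the midpoint of LR ⇒ G = (1/2, 1/2)
2·[BRL] = 3/4, 2·[RGY] = 1/2
[BRL]:[RGY] = 3/4:1/2 = 3/2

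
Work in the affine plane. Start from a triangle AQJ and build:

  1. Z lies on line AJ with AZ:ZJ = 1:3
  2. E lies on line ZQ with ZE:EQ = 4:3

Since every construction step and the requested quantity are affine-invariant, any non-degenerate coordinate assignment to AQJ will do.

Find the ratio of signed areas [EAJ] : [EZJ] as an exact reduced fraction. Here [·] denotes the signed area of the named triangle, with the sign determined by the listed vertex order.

[EAJ]:[EZJ] = 4/3

Set A = (0, 0), Q = (1, 0), J = (0, 1); any affine frame gives the same invariant.
1. Z lies on line AJ with AZ:ZJ = 1:3 ⇒ Z = (0, 1/4)
2. E lies on line ZQ with ZE:EQ = 4:3 ⇒ E = (4/7, 3/28)
2·[EAJ] = -4/7, 2·[EZJ] = -3/7
[EAJ]:[EZJ] = -4/7:-3/7 = 4/3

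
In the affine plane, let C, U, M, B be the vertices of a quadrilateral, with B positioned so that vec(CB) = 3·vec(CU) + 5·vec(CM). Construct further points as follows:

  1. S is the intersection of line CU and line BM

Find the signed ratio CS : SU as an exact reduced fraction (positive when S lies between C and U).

Work in coordinates with C = (0, 0), U = (1, 0), M = (0, 1), B = (3, 5).
1. S is the intersection of line CU and line BM ⇒ S = (-3/4, 0)
S = C + t·(U−C) with t = -3/4, so CS:SU = t:(1−t) = -3/4:7/4

CS:SU = -3/7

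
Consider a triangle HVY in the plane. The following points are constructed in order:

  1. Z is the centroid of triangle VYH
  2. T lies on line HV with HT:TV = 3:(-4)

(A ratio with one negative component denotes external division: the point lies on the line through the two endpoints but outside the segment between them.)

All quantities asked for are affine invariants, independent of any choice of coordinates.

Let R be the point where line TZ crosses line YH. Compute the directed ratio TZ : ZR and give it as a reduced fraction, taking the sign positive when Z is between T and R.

Choose coordinates H = (0, 0), V = (1, 0), Y = (0, 1).
1. Z is the centroid of triangle VYH ⇒ Z = (1/3, 1/3)
2. T lies on line HV with HT:TV = 3:(-4) ⇒ T = (-3, 0)
line TZ meets YH at R = (0, 3/10)
Z = T + t·(R−T) with t = 10/9, so TZ:ZR = 10/9:-1/9

TZ:ZR = -10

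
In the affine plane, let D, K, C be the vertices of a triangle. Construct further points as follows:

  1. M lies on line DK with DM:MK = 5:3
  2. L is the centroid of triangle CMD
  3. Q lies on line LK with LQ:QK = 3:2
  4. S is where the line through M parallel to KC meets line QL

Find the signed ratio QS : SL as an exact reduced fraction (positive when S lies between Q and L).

Assign D = (0, 0), K = (1, 0), C = (0, 1) — the answer is frame-independent, so this choice is without loss of generality.
1. M lies on line DK with DM:MK = 5:3 ⇒ M = (5/8, 0)
2. L is the centroid of triangle CMD ⇒ L = (5/24, 1/3)
3. Q lies on line LK with LQ:QK = 3:2 ⇒ Q = (41/60, 2/15)
4. S is where the line through M parallel to KC meets line QL ⇒ S = (31/88, 3/11)
S = Q + t·(L−Q) with t = 23/33, so QS:SL = t:(1−t) = 23/33:10/33

QS:SL = 23/10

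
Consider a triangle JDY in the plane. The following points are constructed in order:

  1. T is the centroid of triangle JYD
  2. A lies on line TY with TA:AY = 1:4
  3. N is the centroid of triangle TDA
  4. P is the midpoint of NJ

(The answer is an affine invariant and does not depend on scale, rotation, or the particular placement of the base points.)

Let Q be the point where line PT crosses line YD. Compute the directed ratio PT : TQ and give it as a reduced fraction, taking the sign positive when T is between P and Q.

Work in coordinates with J = (0, 0), D = (1, 0), Y = (0, 1).
1. T is the centroid of triangle JYD ⇒ T = (1/3, 1/3)
2. A lies on line TY with TA:AY = 1:4 ⇒ A = (4/15, 7/15)
3. N is the centroid of triangle TDA ⇒ N = (8/15, 4/15)
4. P is the midpoint of NJ ⇒ P = (4/15, 2/15)
line PT meets YD at Q = (5/12, 7/12)
T = P + t·(Q−P) with t = 4/9, so PT:TQ = 4/9:5/9

PT:TQ = 4/5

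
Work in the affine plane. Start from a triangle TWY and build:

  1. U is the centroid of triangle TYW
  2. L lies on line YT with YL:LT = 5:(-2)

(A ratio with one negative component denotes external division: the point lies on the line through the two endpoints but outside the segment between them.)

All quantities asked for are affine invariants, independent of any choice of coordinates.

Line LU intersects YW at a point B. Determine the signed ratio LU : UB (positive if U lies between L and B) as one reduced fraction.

LU:UB = 4

Assign T = (0, 0), W = (1, 0), Y = (0, 1) — the answer is frame-independent, so this choice is without loss of generality.
1. U is the centroid of triangle TYW ⇒ U = (1/3, 1/3)
2. L lies on line YT with YL:LT = 5:(-2) ⇒ L = (0, -2/3)
line LU meets YW at B = (5/12, 7/12)
U = L + t·(B−L) with t = 4/5, so LU:UB = 4/5:1/5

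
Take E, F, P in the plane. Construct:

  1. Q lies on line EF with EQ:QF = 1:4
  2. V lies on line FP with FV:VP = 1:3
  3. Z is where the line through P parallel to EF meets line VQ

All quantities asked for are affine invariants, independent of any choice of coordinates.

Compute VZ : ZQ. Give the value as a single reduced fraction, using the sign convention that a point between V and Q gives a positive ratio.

Set E = (0, 0), F = (1, 0), P = (0, 1); any affine frame gives the same invariant.
1. Q lies on line EF with EQ:QF = 1:4 ⇒ Q = (1/5, 0)
2. V lies on line FP with FV:VP = 1:3 ⇒ V = (3/4, 1/4)
3. Z is where the line through P parallel to EF meets line VQ ⇒ Z = (12/5, 1)
Z = V + t·(Q−V) with t = -3, so VZ:ZQ = t:(1−t) = -3:4

VZ:ZQ = -3/4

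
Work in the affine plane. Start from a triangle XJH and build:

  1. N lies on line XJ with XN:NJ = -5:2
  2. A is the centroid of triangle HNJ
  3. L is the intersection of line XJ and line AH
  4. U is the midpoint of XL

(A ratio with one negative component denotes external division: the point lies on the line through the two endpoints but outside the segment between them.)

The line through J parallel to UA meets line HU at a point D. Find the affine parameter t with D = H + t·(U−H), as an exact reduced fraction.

Assign X = (0, 0), J = (1, 0), H = (0, 1) — the answer is frame-independent, so this choice is without loss of generality.
1. N lies on line XJ with XN:NJ = -5:2 ⇒ N = (5/3, 0)
2. A is the centroid of triangle HNJ ⇒ A = (8/9, 1/3)
3. L is the intersection of line XJ and line AH ⇒ L = (4/3, 0)
4. U is the midpoint of XL ⇒ U = (2/3, 0)
through J parallel to UA: direction (2/9, 1/3); meets HU at D = (5/6, -1/4)
D = H + t·(U−H) with t = 5/4

t = 5/4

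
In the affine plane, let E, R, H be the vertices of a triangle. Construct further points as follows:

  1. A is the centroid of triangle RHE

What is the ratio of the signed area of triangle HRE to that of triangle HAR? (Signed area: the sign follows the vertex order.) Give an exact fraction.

[HRE]:[HAR] = -3

Set E = (0, 0), R = (1, 0), H = (0, 1); any affine frame gives the same invariant.
1. A is the centroid of triangle RHE ⇒ A = (1/3, 1/3)
2·[HRE] = -1, 2·[HAR] = 1/3
[HRE]:[HAR] = -1:1/3 = -3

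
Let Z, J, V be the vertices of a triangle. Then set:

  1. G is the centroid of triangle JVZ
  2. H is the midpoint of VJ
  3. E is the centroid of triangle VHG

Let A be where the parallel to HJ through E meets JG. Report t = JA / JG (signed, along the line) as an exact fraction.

Assign Z = (0, 0), J = (1, 0), V = (0, 1) — the answer is frame-independent, so this choice is without loss of generality.
1. G is the centroid of triangle JVZ ⇒ G = (1/3, 1/3)
2. H is the midpoint of VJ ⇒ H = (1/2, 1/2)
3. E is the centroid of triangle VHG ⇒ E = (5/18, 11/18)
through E parallel to HJ: direction (1/2, -1/2); meets JG at A = (7/9, 1/9)
A = J + t·(G−J) with t = 1/3

t = 1/3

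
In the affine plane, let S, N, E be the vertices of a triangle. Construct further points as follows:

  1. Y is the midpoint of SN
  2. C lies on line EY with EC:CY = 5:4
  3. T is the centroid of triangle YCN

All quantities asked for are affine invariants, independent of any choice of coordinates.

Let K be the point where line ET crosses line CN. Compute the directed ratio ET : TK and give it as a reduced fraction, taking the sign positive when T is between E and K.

Assign S = (0, 0), N = (1, 0), E = (0, 1) — the answer is frame-independent, so this choice is without loss of generality.
1. Y is the midpoint of SN ⇒ Y = (1/2, 0)
2. C lies on line EY with EC:CY = 5:4 ⇒ C = (5/18, 4/9)
3. T is the centroid of triangle YCN ⇒ T = (16/27, 4/27)
line ET meets CN at K = (80/171, 56/171)
T = E + t·(K−E) with t = 19/15, so ET:TK = 19/15:-4/15

ET:TK = -19/4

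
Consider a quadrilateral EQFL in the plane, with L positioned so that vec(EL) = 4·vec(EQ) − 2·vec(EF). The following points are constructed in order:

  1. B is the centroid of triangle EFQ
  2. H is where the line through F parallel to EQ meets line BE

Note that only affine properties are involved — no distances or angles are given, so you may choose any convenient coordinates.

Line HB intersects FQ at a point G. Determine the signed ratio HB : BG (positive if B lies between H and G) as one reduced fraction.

Set E = (0, 0), Q = (1, 0), F = (0, 1), L = (4, -2); any affine frame gives the same invariant.
1. B is the centroid of triangle EFQ ⇒ B = (1/3, 1/3)
2. H is where the line through F parallel to EQ meets line BE ⇒ H = (1, 1)
line HB meets FQ at G = (1/2, 1/2)
B = H + t·(G−H) with t = 4/3, so HB:BG = 4/3:-1/3

HB:BG = -4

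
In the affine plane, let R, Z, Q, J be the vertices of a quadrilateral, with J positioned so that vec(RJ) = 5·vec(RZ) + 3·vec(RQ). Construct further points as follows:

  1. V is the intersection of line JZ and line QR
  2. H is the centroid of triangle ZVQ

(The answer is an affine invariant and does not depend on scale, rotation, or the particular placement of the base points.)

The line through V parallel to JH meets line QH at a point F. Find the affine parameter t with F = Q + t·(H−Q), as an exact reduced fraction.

Work in coordinates with R = (0, 0), Z = (1, 0), Q = (0, 1), J = (5, 3).
1. V is the intersection of line JZ and line QR ⇒ V = (0, -3/4)
2. H is the centroid of triangle ZVQ ⇒ H = (1/3, 1/12)
through V parallel to JH: direction (-14/3, -35/12); meets QH at F = (14/27, -23/54)
F = Q + t·(H−Q) with t = 14/9

t = 14/9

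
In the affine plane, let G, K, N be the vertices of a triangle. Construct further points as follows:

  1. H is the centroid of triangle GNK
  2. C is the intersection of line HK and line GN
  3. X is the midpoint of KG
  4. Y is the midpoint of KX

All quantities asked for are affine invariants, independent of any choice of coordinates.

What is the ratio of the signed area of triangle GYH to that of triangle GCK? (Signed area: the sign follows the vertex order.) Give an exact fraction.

[GYH]:[GCK] = -1/2

Set G = (0, 0), K = (1, 0), N = (0, 1); any affine frame gives the same invariant.
1. H is the centroid of triangle GNK ⇒ H = (1/3, 1/3)
2. C is the intersection of line HK and line GN ⇒ C = (0, 1/2)
3. X is the midpoint of KG ⇒ X = (1/2, 0)
4. Y is the midpoint of KX ⇒ Y = (3/4, 0)
2·[GYH] = 1/4, 2·[GCK] = -1/2
[GYH]:[GCK] = 1/4:-1/2 = -1/2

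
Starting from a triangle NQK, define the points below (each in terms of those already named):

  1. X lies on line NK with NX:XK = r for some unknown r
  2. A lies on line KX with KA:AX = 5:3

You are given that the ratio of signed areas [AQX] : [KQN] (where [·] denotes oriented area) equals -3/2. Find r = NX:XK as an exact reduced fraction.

r = -5/4

Choose coordinates N = (0, 0), Q = (1, 0), K = (0, 1).
1. With NX:XK = r, write λ = r/(r+1) so X = N + λ·(K−N); X is affine-linear in λ
2. A lies on line KX with KA:AX = 5:3 ⇒ A is an affine combination of earlier points and hence also affine-linear in λ
Every point depending on X is an affine combination of X and λ-independent points, so each such coordinate is linear in λ; the λ² term in each signed area is a multiple of (K−N)×(K−N) = 0, so 2·[AQX] and 2·[KQN] are each linear in λ. Evaluating at λ=0 and λ=1:
  2·[AQX] = 3/8·λ − 3/8,   2·[KQN] = -1
So [AQX]:[KQN] = (3/8·λ − 3/8) / (-1). Setting this equal to -3/2:
  3/8·λ − 3/8 = -3/2·(-1)  ⇒  λ = 5
Then r = λ/(1−λ) = (5)/(-4) = -5/4. Check: with r = -5/4, X = (0, 5) and [AQX]:[KQN] = -3/2 as required.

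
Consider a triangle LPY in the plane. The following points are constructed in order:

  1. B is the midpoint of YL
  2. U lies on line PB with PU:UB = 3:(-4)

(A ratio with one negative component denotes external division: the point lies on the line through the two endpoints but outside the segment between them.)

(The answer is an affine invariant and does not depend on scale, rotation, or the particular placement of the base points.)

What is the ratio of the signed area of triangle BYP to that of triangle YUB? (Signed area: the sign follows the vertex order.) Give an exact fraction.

[BYP]:[YUB] = 1/4

Work in coordinates with L = (0, 0), P = (1, 0), Y = (0, 1).
1. B is the midpoint of YL ⇒ B = (0, 1/2)
2. U lies on line PB with PU:UB = 3:(-4) ⇒ U = (4, -3/2)
2·[BYP] = -1/2, 2·[YUB] = -2
[BYP]:[YUB] = -1/2:-2 = 1/4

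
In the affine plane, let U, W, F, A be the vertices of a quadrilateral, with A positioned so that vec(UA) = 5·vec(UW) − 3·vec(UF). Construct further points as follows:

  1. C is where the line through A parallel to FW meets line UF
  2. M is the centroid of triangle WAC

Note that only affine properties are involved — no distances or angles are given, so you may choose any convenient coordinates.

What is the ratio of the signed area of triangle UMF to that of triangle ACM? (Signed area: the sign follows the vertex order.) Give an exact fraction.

Work in coordinates with U = (0, 0), W = (1, 0), F = (0, 1), A = (5, -3).
1. C is where the line through A parallel to FW meets line UF ⇒ C = (0, 2)
2. M is the centroid of triangle WAC ⇒ M = (2, -1/3)
2·[UMF] = 2, 2·[ACM] = 5/3
[UMF]:[ACM] = 2:5/3 = 6/5

[UMF]:[ACM] = 6/5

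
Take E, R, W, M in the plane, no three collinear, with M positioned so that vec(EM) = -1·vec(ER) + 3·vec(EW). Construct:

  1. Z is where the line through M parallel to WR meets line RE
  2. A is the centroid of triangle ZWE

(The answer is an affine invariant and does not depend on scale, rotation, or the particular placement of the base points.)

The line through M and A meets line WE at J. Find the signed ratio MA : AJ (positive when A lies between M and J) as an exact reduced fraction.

MA:AJ = -5/2

Assign E = (0, 0), R = (1, 0), W = (0, 1), M = (-1, 3) — the answer is frame-independent, so this choice is without loss of generality.
1. Z is where the line through M parallel to WR meets line RE ⇒ Z = (2, 0)
2. A is the centroid of triangle ZWE ⇒ A = (2/3, 1/3)
line MA meets WE at J = (0, 7/5)
A = M + t·(J−M) with t = 5/3, so MA:AJ = 5/3:-2/3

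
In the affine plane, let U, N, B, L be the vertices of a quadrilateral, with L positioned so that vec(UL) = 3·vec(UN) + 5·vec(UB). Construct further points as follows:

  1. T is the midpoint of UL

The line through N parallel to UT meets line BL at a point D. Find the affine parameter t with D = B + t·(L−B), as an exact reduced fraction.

t = 8/3

Choose coordinates U = (0, 0), N = (1, 0), B = (0, 1), L = (3, 5).
1. T is the midpoint of UL ⇒ T = (3/2, 5/2)
through N parallel to UT: direction (3/2, 5/2); meets BL at D = (8, 35/3)
D = B + t·(L−B) with t = 8/3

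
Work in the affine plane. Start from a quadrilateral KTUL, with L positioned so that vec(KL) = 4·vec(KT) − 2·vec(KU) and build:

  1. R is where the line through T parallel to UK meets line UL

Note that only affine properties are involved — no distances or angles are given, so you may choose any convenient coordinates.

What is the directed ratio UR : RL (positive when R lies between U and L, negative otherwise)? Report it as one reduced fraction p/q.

Choose coordinates K = (0, 0), T = (1, 0), U = (0, 1), L = (4, -2).
1. R is where the line through T parallel to UK meets line UL ⇒ R = (1, 1/4)
R = U + t·(L−U) with t = 1/4, so UR:RL = t:(1−t) = 1/4:3/4

UR:RL = 1/3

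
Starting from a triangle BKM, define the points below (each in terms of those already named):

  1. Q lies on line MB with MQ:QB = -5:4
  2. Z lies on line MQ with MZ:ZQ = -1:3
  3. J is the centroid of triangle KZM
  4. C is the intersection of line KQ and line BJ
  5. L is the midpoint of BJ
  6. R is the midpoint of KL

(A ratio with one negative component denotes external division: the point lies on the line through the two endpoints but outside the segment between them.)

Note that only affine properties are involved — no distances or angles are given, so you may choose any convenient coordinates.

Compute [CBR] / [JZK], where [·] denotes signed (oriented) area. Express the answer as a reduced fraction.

[CBR]:[JZK] = 108/5

Assign B = (0, 0), K = (1, 0), M = (0, 1) — the answer is frame-independent, so this choice is without loss of generality.
1. Q lies on line MB with MQ:QB = -5:4 ⇒ Q = (0, -4)
2. Z lies on line MQ with MZ:ZQ = -1:3 ⇒ Z = (0, 7/2)
3. J is the centroid of triangle KZM ⇒ J = (1/3, 3/2)
4. C is the intersection of line KQ and line BJ ⇒ C = (-8, -36)
5. L is the midpoint of BJ ⇒ L = (1/6, 3/4)
6. R is the midpoint of KL ⇒ R = (7/12, 3/8)
2·[CBR] = -18, 2·[JZK] = -5/6
[CBR]:[JZK] = -18:-5/6 = 108/5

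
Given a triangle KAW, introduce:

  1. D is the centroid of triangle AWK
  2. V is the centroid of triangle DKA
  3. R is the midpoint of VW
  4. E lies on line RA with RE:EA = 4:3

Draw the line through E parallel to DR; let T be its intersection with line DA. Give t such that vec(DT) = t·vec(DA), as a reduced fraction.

Work in coordinates with K = (0, 0), A = (1, 0), W = (0, 1).
1. D is the centroid of triangle AWK ⇒ D = (1/3, 1/3)
2. V is the centroid of triangle DKA ⇒ V = (4/9, 1/9)
3. R is the midpoint of VW ⇒ R = (2/9, 5/9)
4. E lies on line RA with RE:EA = 4:3 ⇒ E = (2/3, 5/21)
through E parallel to DR: direction (-1/9, 2/9); meets DA at T = (5/7, 1/7)
T = D + t·(A−D) with t = 4/7

t = 4/7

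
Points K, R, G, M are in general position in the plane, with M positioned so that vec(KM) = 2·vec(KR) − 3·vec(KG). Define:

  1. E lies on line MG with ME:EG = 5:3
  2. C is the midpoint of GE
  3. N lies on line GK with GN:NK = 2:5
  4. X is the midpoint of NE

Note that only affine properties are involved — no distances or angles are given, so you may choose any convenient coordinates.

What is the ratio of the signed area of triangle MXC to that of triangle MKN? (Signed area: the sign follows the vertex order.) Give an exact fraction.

[MXC]:[MKN] = 13/80

Choose coordinates K = (0, 0), R = (1, 0), G = (0, 1), M = (2, -3).
1. E lies on line MG with ME:EG = 5:3 ⇒ E = (3/4, -1/2)
2. C is the midpoint of GE ⇒ C = (3/8, 1/4)
3. N lies on line GK with GN:NK = 2:5 ⇒ N = (0, 5/7)
4. X is the midpoint of NE ⇒ X = (3/8, 3/28)
2·[MXC] = -13/56, 2·[MKN] = -10/7
[MXC]:[MKN] = -13/56:-10/7 = 13/80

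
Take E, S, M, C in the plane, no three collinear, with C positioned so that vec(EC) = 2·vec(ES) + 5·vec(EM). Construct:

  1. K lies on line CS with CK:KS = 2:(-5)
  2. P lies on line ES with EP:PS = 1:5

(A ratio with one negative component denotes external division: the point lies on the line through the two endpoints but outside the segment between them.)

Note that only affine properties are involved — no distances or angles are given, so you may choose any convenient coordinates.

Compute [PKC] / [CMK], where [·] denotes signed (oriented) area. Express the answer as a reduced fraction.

[PKC]:[CMK] = 25/36

Choose coordinates E = (0, 0), S = (1, 0), M = (0, 1), C = (2, 5).
1. K lies on line CS with CK:KS = 2:(-5) ⇒ K = (8/3, 25/3)
2. P lies on line ES with EP:PS = 1:5 ⇒ P = (1/6, 0)
2·[PKC] = -25/9, 2·[CMK] = -4
[PKC]:[CMK] = -25/9:-4 = 25/36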